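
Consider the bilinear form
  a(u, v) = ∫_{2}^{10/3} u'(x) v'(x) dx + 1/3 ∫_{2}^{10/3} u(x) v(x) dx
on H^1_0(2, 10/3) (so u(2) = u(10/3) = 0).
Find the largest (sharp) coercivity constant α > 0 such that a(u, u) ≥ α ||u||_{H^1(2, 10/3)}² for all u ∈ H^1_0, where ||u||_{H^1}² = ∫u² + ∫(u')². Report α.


α = (16 + 27*π^2)/(3*(16 + 9*π^2))

Coercivity of a(·,·) on H^1_0(2, 10/3) means a(u, u) ≥ α ||u||_{H^1}² for every u ∈ H^1_0.
The interval has length L = 4/3, and Poincaré/coercivity depend only on L. Here a(u, u) = ∫(u')² + (1/3)·∫u².
Here 0 < c = 1/3 < 1. The condition a(u,u) ≥ α||u||_{H^1}² reads (1−α)∫(u')² ≥ (α−c)∫u². Any admissible α is ≤ 1 (rapidly oscillating u have ∫u²/∫(u')² → 0), and α = 1 would force 0 ≥ (1−c)∫u², impossible since c < 1; so 1−α > 0. By the sharp Poincaré inequality on H^1_0 of an interval of length L, ∫(u')² ≥ (π/L)²∫u² with equality for the first sine mode sin(π(x−x₀)/L) (x₀ the left endpoint), so the inequality holds for all u iff (1−α)(π/L)² ≥ α − c, i.e. α ≤ ((π/L)² + c)/((π/L)² + 1) = (1 + c(L/π)²)/(1 + (L/π)²). With (π/L)² = 9*π^2/16 and c = 1/3, the largest admissible constant is α = ((π/L)² + c)/((π/L)² + 1).
Simplifying, α = (16 + 27*π^2)/(3*(16 + 9*π^2)).


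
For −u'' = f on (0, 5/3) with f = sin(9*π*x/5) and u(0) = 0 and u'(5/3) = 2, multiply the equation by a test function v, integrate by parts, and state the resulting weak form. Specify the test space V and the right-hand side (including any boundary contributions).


V = {v ∈ H^1(0, 5/3) : v(0) = 0} (test functions vanish at x = 0 where u is specified); weak form: ∫_0^5/3 u'v' dx = ∫_0^5/3 (sin(9*π*x/5)) v dx + 2·v(5/3) for all v ∈ V.

Multiply both sides by a test function v and integrate from 0 to 5/3:
  ∫_0^5/3 −u''(x) v(x) dx = ∫_0^5/3 f(x) v(x) dx.
Integrate the LHS by parts once:
  ∫_0^5/3 −u'' v dx = −[u'(x) v(x)]_0^5/3 + ∫_0^5/3 u'(x) v'(x) dx.
Thus ∫_0^5/3 u'(x) v'(x) dx = ∫_0^5/3 f(x) v(x) dx + [u'(x) v(x)]_0^5/3.
Choose V so that boundary terms are either known or forced to vanish.
Mixed BC: u(0) = 0 (Dirichlet) and u'(5/3) = 2 (Neumann). Define V = {v ∈ H^1(0, 5/3) : v(0) = 0}. Then [u' v]_0^5/3 = u'(5/3)·v(5/3) − u'(0)·0 = 2·v(5/3).
Weak formulation: find u (satisfying any essential BC) such that ∫_0^5/3 u'(x) v'(x) dx = ∫_0^5/3 f v dx + 2·v(5/3) for all v ∈ V (Dirichlet at 0 absorbed into V; Neumann datum at x = 5/3 contributes the boundary term).
Substituting f(x) = sin(9*π*x/5), the right-hand side is ∫_0^5/3 (sin(9*π*x/5)) v dx + 2·v(5/3).


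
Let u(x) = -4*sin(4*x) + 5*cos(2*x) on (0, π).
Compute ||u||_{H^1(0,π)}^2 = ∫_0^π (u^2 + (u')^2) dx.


||u||_{H^1(0,π)}^2 = 397*π/2

u'(x) = -10*sin(2*x) - 16*cos(4*x).
Expand u² and (u')² and integrate term by term on (0, π), using: for integers n ≥ 1, ∫_0^π sin²(nx) dx = ∫_0^π cos²(nx) dx = π/2; for n ≠ n', ∫_0^π sin(nx)sin(n'x) dx = ∫_0^π cos(nx)cos(n'x) dx = 0; and by product-to-sum, ∫_0^π sin(nx)cos(n'x) dx = ½∫_0^π [sin((n+n')x) + sin((n−n')x)] dx, which is 0 when n+n' is even and 2n/(n²−n'²) when n+n' is odd (it need not vanish on (0, π)).
  u² squared terms: (-4)²·∫sin(4x)² dx = 16·π/2 = 8*π;  (5)²·∫cos(2x)² dx = 25·π/2 = 25*π/2.
  u² cross terms: 2·(-4)·(5)·∫sin(4x)·cos(2x) dx = -40·(0) = 0.
  So ∫_0^π u² dx = 8*π + 25*π/2 + 0 = 41*π/2.
  (u')² squared terms: (-16)²·∫cos(4x)² dx = 256·π/2 = 128*π;  (-10)²·∫sin(2x)² dx = 100·π/2 = 50*π.
  (u')² cross terms: 2·(-16)·(-10)·∫cos(4x)·sin(2x) dx = 320·(0) = 0.
  So ∫_0^π (u')² dx = 128*π + 50*π + 0 = 178*π.
||u||_{H^1}^2 = (41*π/2) + (178*π) = 397*π/2.


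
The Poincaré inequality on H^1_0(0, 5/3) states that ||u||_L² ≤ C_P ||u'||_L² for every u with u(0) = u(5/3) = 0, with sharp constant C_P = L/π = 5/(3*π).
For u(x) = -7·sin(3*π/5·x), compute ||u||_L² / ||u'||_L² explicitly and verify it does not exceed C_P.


||u||_L² / ||u'||_L² = 5/(3*π) = C_P.

u(x) = -7·sin(3*π/5·x), so u'(x) = -21*π*cos(3*π*x/5)/5.
Writing u(x) = A·sin(kπx/L) with A = -7 and k = 1, use ∫_0^L sin²(kπx/L) dx = L/2 and ∫_0^L cos²(kπx/L) dx = L/2.
u² = 49·sin²(3*π/5·x) and (u')² = 441*π^2/25·cos²(3*π/5·x), and each of sin², cos² integrates to L/2 = 5/6 over (0, 5/3).
∫_0^5/3 u² dx = 245/6, so ||u||_L² = 7*sqrt(30)/6.
∫_0^5/3 (u')² dx = 147*π^2/10, so ||u'||_L² = 7*sqrt(30)*π/10.
Ratio ||u||_L² / ||u'||_L² = 5/(3*π).
Sharp Poincaré constant on H^1_0(0, 5/3) is C_P = L/π = 5/(3*π), achieved by sin(3*π/5·x).
This is the k = 1 eigenfunction (up to amplitude), so the ratio equals the sharp Poincaré constant exactly.


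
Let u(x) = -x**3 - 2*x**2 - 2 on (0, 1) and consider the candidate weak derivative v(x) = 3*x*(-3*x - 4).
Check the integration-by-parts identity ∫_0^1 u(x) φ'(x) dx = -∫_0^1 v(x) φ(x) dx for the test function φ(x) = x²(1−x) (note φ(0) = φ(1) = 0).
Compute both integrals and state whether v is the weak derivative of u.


LHS = 3/10, RHS = 9/10. No, v is not the weak derivative of u.

u(x) = -x**3 - 2*x**2 - 2, classical derivative u'(x) = -3*x**2 - 4*x.
φ(x) = x²(1−x), so φ'(x) = x*(2 - 3*x).
Note φ(0) = φ(1) = 0, so the boundary term u·φ vanishes.
LHS = ∫_0^1 u(x) φ'(x) dx = ∫_0^1 (3*x^5 + 4*x^4 - 4*x^3 + 6*x^2 - 4*x) dx. Term by term:
  ∫_0^1 3*x^5 dx = 1/2;  ∫_0^1 4*x^4 dx = 4/5;  ∫_0^1 -4*x^3 dx = -1;
  ∫_0^1 6*x^2 dx = 2;  ∫_0^1 -4*x dx = -2.
Sum: 1/2 + 4/5 − 1 + 2 − 2 = 3/10.
So LHS = 3/10.
∫_0^1 v(x) φ(x) dx = ∫_0^1 (9*x^5 + 3*x^4 - 12*x^3) dx. Term by term:
  ∫_0^1 9*x^5 dx = 3/2;  ∫_0^1 3*x^4 dx = 3/5;  ∫_0^1 -12*x^3 dx = -3.
Sum: 3/2 + 3/5 − 3 = -9/10.
So RHS = -∫_0^1 v(x) φ(x) dx = 9/10.
LHS − RHS = -3/5 ≠ 0, so the identity fails.
(For a valid weak derivative the identity must hold for EVERY test function, in particular this one. The failure shows v is NOT the weak derivative of u.)
Correct weak derivative would be u'(x) = -3*x**2 - 4*x.


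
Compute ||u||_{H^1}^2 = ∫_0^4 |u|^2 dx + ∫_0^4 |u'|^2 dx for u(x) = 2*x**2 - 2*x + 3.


||u||_{H^1}^2 = 12268/15

The H^1 norm (squared) on an interval (0, L) is
  ||u||_{H^1}^2 = ∫_0^L u(x)^2 dx + ∫_0^L u'(x)^2 dx.
Compute u'(x) = 4*x - 2.
Then u(x)^2 = 4*x**4 - 8*x**3 + 16*x**2 - 12*x + 9 and u'(x)^2 = 16*x**2 - 16*x + 4.
Integrate each monomial from 0 to 4 using ∫_0^4 c·x^n dx = c·4^(n+1)/(n+1):
  ∫_0^4 u(x)^2 dx = ∫_0^4 (4*x^4 - 8*x^3 + 16*x^2 - 12*x + 9) dx. Term by term:
    ∫_0^4 4*x^4 dx = 4096/5;  ∫_0^4 -8*x^3 dx = -512;  ∫_0^4 16*x^2 dx = 1024/3;
    ∫_0^4 -12*x dx = -96;  ∫_0^4 9 dx = 36.
  Sum: 4096/5 − 512 + 1024/3 − 96 + 36 = 8828/15.
  ∫_0^4 u'(x)^2 dx = ∫_0^4 (16*x^2 - 16*x + 4) dx. Term by term:
    ∫_0^4 16*x^2 dx = 1024/3;  ∫_0^4 -16*x dx = -128;  ∫_0^4 4 dx = 16.
  Sum: 1024/3 − 128 + 16 = 688/3.
Adding: ||u||_{H^1}^2 = 8828/15 + 688/3 = 12268/15.


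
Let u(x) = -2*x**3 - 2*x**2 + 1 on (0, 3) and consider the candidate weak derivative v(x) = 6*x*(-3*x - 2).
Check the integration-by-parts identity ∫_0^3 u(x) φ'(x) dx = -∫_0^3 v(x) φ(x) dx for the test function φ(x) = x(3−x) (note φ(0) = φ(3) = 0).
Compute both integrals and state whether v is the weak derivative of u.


LHS = 999/10, RHS = 2997/10. No, v is not the weak derivative of u.

u(x) = -2*x**3 - 2*x**2 + 1, classical derivative u'(x) = -6*x**2 - 4*x.
φ(x) = x(3−x), so φ'(x) = 3 - 2*x.
Note φ(0) = φ(3) = 0, so the boundary term u·φ vanishes.
LHS = ∫_0^3 u(x) φ'(x) dx = ∫_0^3 (4*x^4 - 2*x^3 - 6*x^2 - 2*x + 3) dx. Term by term:
  ∫_0^3 4*x^4 dx = 972/5;  ∫_0^3 -2*x^3 dx = -81/2;  ∫_0^3 -6*x^2 dx = -54;
  ∫_0^3 -2*x dx = -9;  ∫_0^3 3 dx = 9.
Sum: 972/5 − 81/2 − 54 − 9 + 9 = 999/10.
So LHS = 999/10.
∫_0^3 v(x) φ(x) dx = ∫_0^3 (18*x^4 - 42*x^3 - 36*x^2) dx. Term by term:
  ∫_0^3 18*x^4 dx = 4374/5;  ∫_0^3 -42*x^3 dx = -1701/2;  ∫_0^3 -36*x^2 dx = -324.
Sum: 4374/5 − 1701/2 − 324 = -2997/10.
So RHS = -∫_0^3 v(x) φ(x) dx = 2997/10.
LHS − RHS = -999/5 ≠ 0, so the identity fails.
(For a valid weak derivative the identity must hold for EVERY test function, in particular this one. The failure shows v is NOT the weak derivative of u.)
Correct weak derivative would be u'(x) = -6*x**2 - 4*x.


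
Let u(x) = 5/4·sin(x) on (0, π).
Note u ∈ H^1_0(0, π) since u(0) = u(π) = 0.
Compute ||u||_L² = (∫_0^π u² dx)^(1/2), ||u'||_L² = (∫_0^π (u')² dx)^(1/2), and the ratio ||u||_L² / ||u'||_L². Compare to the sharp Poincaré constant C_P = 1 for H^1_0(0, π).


||u||_L² / ||u'||_L² = 1 = C_P.

u(x) = 5/4·sin(x), so u'(x) = 5*cos(x)/4.
Writing u(x) = A·sin(kπx/L) with A = 5/4 and k = 1, use ∫_0^L sin²(kπx/L) dx = L/2 and ∫_0^L cos²(kπx/L) dx = L/2.
u² = 25/16·sin²(x) and (u')² = 25/16·cos²(x), and each of sin², cos² integrates to L/2 = π/2 over (0, π).
∫_0^π u² dx = 25*π/32, so ||u||_L² = 5*sqrt(2)*sqrt(π)/8.
∫_0^π (u')² dx = 25*π/32, so ||u'||_L² = 5*sqrt(2)*sqrt(π)/8.
Ratio ||u||_L² / ||u'||_L² = 1.
Sharp Poincaré constant on H^1_0(0, π) is C_P = L/π = 1, achieved by sin(x).
This is the k = 1 eigenfunction (up to amplitude), so the ratio equals the sharp Poincaré constant exactly.


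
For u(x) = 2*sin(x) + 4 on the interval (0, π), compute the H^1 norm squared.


||u||_{H^1(0,π)}^2 = 32 + 20*π

u'(x) = 2*cos(x).
Expand u² and (u')² and integrate term by term on (0, π), using: for integers n ≥ 1, ∫_0^π sin²(nx) dx = ∫_0^π cos²(nx) dx = π/2; for n ≠ n', ∫_0^π sin(nx)sin(n'x) dx = ∫_0^π cos(nx)cos(n'x) dx = 0; and by product-to-sum, ∫_0^π sin(nx)cos(n'x) dx = ½∫_0^π [sin((n+n')x) + sin((n−n')x)] dx, which is 0 when n+n' is even and 2n/(n²−n'²) when n+n' is odd (it need not vanish on (0, π)). For the constant mode: ∫_0^π 1 dx = π, ∫_0^π cos(nx) dx = 0, ∫_0^π sin(nx) dx = (1−(−1)^n)/n.
  u² squared terms: (4)²·∫1 dx = 16·π = 16*π;  (2)²·∫sin(x)² dx = 4·π/2 = 2*π.
  u² cross terms: 2·(4)·(2)·∫1·sin(x) dx = 16·(2) = 32.
  So ∫_0^π u² dx = 16*π + 2*π + 32 = 32 + 18*π.
  (u')² squared terms: (2)²·∫cos(x)² dx = 4·π/2 = 2*π.
  So ∫_0^π (u')² dx = 2*π.
||u||_{H^1}^2 = (32 + 18*π) + (2*π) = 32 + 20*π.


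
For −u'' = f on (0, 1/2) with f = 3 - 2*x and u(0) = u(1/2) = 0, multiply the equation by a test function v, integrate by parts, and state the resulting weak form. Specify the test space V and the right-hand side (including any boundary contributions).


V = H^1_0(0, 1/2) (so v(0) = v(1/2) = 0); weak form: ∫_0^1/2 u'v' dx = ∫_0^1/2 (3 - 2*x) v dx for all v ∈ V.

Multiply both sides by a test function v and integrate from 0 to 1/2:
  ∫_0^1/2 −u''(x) v(x) dx = ∫_0^1/2 f(x) v(x) dx.
Integrate the LHS by parts once:
  ∫_0^1/2 −u'' v dx = −[u'(x) v(x)]_0^1/2 + ∫_0^1/2 u'(x) v'(x) dx.
Thus ∫_0^1/2 u'(x) v'(x) dx = ∫_0^1/2 f(x) v(x) dx + [u'(x) v(x)]_0^1/2.
Choose V so that boundary terms are either known or forced to vanish.
u is Dirichlet: u(0) = u(1/2) = 0. Let V = H^1_0(0, 1/2); then v(0) = v(1/2) = 0, and [u' v]_0^1/2 = 0.
Weak formulation: find u (satisfying any essential BC) such that ∫_0^1/2 u'(x) v'(x) dx = ∫_0^1/2 f v dx for all v ∈ V.
Substituting f(x) = 3 - 2*x, the right-hand side is ∫_0^1/2 (3 - 2*x) v dx.


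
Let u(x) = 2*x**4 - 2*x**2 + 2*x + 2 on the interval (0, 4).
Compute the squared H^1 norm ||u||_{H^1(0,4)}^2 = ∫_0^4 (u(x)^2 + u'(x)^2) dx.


||u||_{H^1}^2 = 10986848/45

The H^1 norm (squared) on an interval (0, L) is
  ||u||_{H^1}^2 = ∫_0^L u(x)^2 dx + ∫_0^L u'(x)^2 dx.
Compute u'(x) = 8*x**3 - 4*x + 2.
Then u(x)^2 = 4*x**8 - 8*x**6 + 8*x**5 + 12*x**4 - 8*x**3 - 4*x**2 + 8*x + 4 and u'(x)^2 = 64*x**6 - 64*x**4 + 32*x**3 + 16*x**2 - 16*x + 4.
Integrate each monomial from 0 to 4 using ∫_0^4 c·x^n dx = c·4^(n+1)/(n+1):
  ∫_0^4 u(x)^2 dx = ∫_0^4 (4*x^8 - 8*x^6 + 8*x^5 + 12*x^4 - 8*x^3 - 4*x^2 + 8*x + 4) dx. Term by term:
    ∫_0^4 4*x^8 dx = 1048576/9;  ∫_0^4 -8*x^6 dx = -131072/7;  ∫_0^4 8*x^5 dx = 16384/3;
    ∫_0^4 12*x^4 dx = 12288/5;  ∫_0^4 -8*x^3 dx = -512;  ∫_0^4 -4*x^2 dx = -256/3;
    ∫_0^4 8*x dx = 64;  ∫_0^4 4 dx = 16.
  Sum: 1048576/9 − 131072/7 + 16384/3 + 12288/5 − 512 − 256/3 + 64 + 16 = 33133424/315.
  ∫_0^4 u'(x)^2 dx = ∫_0^4 (64*x^6 - 64*x^4 + 32*x^3 + 16*x^2 - 16*x + 4) dx. Term by term:
    ∫_0^4 64*x^6 dx = 1048576/7;  ∫_0^4 -64*x^4 dx = -65536/5;  ∫_0^4 32*x^3 dx = 2048;
    ∫_0^4 16*x^2 dx = 1024/3;  ∫_0^4 -16*x dx = -128;  ∫_0^4 4 dx = 16.
  Sum: 1048576/7 − 65536/5 + 2048 + 1024/3 − 128 + 16 = 14591504/105.
Adding: ||u||_{H^1}^2 = 33133424/315 + 14591504/105 = 10986848/45.


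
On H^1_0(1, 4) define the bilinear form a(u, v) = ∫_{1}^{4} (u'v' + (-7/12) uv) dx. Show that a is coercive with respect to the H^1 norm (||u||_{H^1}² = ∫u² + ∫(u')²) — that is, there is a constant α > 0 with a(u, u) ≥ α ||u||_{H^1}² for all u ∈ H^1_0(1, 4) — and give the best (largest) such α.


α = (-21/4 + π^2)/(9 + π^2)

Coercivity of a(·,·) on H^1_0(1, 4) means a(u, u) ≥ α ||u||_{H^1}² for every u ∈ H^1_0.
The interval has length L = 3, and Poincaré/coercivity depend only on L. Here a(u, u) = ∫(u')² + (-7/12)·∫u².
Here c = -7/12 < 0 with |c| < (π/L)² = π^2/9, so coercivity still holds. The condition a(u,u) ≥ α||u||_{H^1}² reads (1−α)∫(u')² ≥ (α−c)∫u². Any admissible α is ≤ 1 (rapidly oscillating u have ∫u²/∫(u')² → 0), and α = 1 would force 0 ≥ (1−c)∫u², impossible since c < 1; so 1−α > 0. By the sharp Poincaré inequality on H^1_0 of an interval of length L, ∫(u')² ≥ (π/L)²∫u² with equality for the first sine mode sin(π(x−x₀)/L) (x₀ the left endpoint), so the inequality holds for all u iff (1−α)(π/L)² ≥ α − c, i.e. α ≤ ((π/L)² + c)/((π/L)² + 1) = (1 + c(L/π)²)/(1 + (L/π)²). (Direct route, valid since c ≤ 0: Poincaré gives c∫u² ≥ c(L/π)²∫(u')², so a(u,u) ≥ (1 + c(L/π)²)∫(u')², while ||u||_{H^1}² ≤ (1 + (L/π)²)∫(u')²; dividing yields the same α.) With (π/L)² = π^2/9 and c = -7/12, the largest admissible constant is α = ((π/L)² + c)/((π/L)² + 1).
Simplifying, α = (-21/4 + π^2)/(9 + π^2).


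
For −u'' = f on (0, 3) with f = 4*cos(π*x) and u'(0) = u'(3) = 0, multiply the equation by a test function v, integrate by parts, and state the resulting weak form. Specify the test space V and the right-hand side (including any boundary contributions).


V = H^1(0, 3) (no boundary constraint on v; u is determined up to an additive constant); weak form: ∫_0^3 u'v' dx = ∫_0^3 (4*cos(π*x)) v dx for all v ∈ V.

Multiply both sides by a test function v and integrate from 0 to 3:
  ∫_0^3 −u''(x) v(x) dx = ∫_0^3 f(x) v(x) dx.
Integrate the LHS by parts once:
  ∫_0^3 −u'' v dx = −[u'(x) v(x)]_0^3 + ∫_0^3 u'(x) v'(x) dx.
Thus ∫_0^3 u'(x) v'(x) dx = ∫_0^3 f(x) v(x) dx + [u'(x) v(x)]_0^3.
Choose V so that boundary terms are either known or forced to vanish.
u has homogeneous Neumann: u'(0) = u'(3) = 0. So [u' v]_0^3 = 0·v(3) − 0·v(0) = 0 for any v; take V = H^1(0, 3).
Weak formulation: find u (satisfying any essential BC) such that ∫_0^3 u'(x) v'(x) dx = ∫_0^3 f v dx for all v ∈ V (homogeneous Neumann, so boundary terms vanish).
Substituting f(x) = 4*cos(π*x), the right-hand side is ∫_0^3 (4*cos(π*x)) v dx.
Compatibility check (pure Neumann): taking v ≡ 1 ∈ V gives 0 = ∫_0^3 f dx + (0) − (0), i.e. ∫_0^3 f dx must equal u'(0) − u'(3) = 0. Indeed ∫_0^3 (4*cos(π*x)) dx = 0, so the data are compatible. The solution is then unique only up to an additive constant (fix it e.g. by requiring ∫_0^3 u dx = 0).


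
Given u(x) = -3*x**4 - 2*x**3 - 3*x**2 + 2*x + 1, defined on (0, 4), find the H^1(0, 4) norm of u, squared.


||u||_{H^1}^2 = 18557956/21

The H^1 norm (squared) on an interval (0, L) is
  ||u||_{H^1}^2 = ∫_0^L u(x)^2 dx + ∫_0^L u'(x)^2 dx.
Compute u'(x) = -12*x**3 - 6*x**2 - 6*x + 2.
Then u(x)^2 = 9*x**8 + 12*x**7 + 22*x**6 - 5*x**4 - 16*x**3 - 2*x**2 + 4*x + 1 and u'(x)^2 = 144*x**6 + 144*x**5 + 180*x**4 + 24*x**3 + 12*x**2 - 24*x + 4.
Integrate each monomial from 0 to 4 using ∫_0^4 c·x^n dx = c·4^(n+1)/(n+1):
  ∫_0^4 u(x)^2 dx = ∫_0^4 (9*x^8 + 12*x^7 + 22*x^6 - 5*x^4 - 16*x^3 - 2*x^2 + 4*x + 1) dx. Term by term:
    ∫_0^4 9*x^8 dx = 262144;  ∫_0^4 12*x^7 dx = 98304;  ∫_0^4 22*x^6 dx = 360448/7;
    ∫_0^4 -5*x^4 dx = -1024;  ∫_0^4 -16*x^3 dx = -1024;  ∫_0^4 -2*x^2 dx = -128/3;
    ∫_0^4 4*x dx = 32;  ∫_0^4 1 dx = 4.
  Sum: 262144 + 98304 + 360448/7 − 1024 − 1024 − 128/3 + 32 + 4 = 8607604/21.
  ∫_0^4 u'(x)^2 dx = ∫_0^4 (144*x^6 + 144*x^5 + 180*x^4 + 24*x^3 + 12*x^2 - 24*x + 4) dx. Term by term:
    ∫_0^4 144*x^6 dx = 2359296/7;  ∫_0^4 144*x^5 dx = 98304;  ∫_0^4 180*x^4 dx = 36864;
    ∫_0^4 24*x^3 dx = 1536;  ∫_0^4 12*x^2 dx = 256;  ∫_0^4 -24*x dx = -192;
    ∫_0^4 4 dx = 16.
  Sum: 2359296/7 + 98304 + 36864 + 1536 + 256 − 192 + 16 = 3316784/7.
Adding: ||u||_{H^1}^2 = 8607604/21 + 3316784/7 = 18557956/21.


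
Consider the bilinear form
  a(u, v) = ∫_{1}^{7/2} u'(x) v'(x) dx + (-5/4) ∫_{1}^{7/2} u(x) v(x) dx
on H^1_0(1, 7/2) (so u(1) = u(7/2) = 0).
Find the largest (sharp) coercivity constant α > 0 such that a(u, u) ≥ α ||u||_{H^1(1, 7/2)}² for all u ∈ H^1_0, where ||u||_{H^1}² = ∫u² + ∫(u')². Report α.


α = (-125 + 16*π^2)/(4*(25 + 4*π^2))

Coercivity of a(·,·) on H^1_0(1, 7/2) means a(u, u) ≥ α ||u||_{H^1}² for every u ∈ H^1_0.
The interval has length L = 5/2, and Poincaré/coercivity depend only on L. Here a(u, u) = ∫(u')² + (-5/4)·∫u².
Here c = -5/4 < 0 with |c| < (π/L)² = 4*π^2/25, so coercivity still holds. The condition a(u,u) ≥ α||u||_{H^1}² reads (1−α)∫(u')² ≥ (α−c)∫u². Any admissible α is ≤ 1 (rapidly oscillating u have ∫u²/∫(u')² → 0), and α = 1 would force 0 ≥ (1−c)∫u², impossible since c < 1; so 1−α > 0. By the sharp Poincaré inequality on H^1_0 of an interval of length L, ∫(u')² ≥ (π/L)²∫u² with equality for the first sine mode sin(π(x−x₀)/L) (x₀ the left endpoint), so the inequality holds for all u iff (1−α)(π/L)² ≥ α − c, i.e. α ≤ ((π/L)² + c)/((π/L)² + 1) = (1 + c(L/π)²)/(1 + (L/π)²). (Direct route, valid since c ≤ 0: Poincaré gives c∫u² ≥ c(L/π)²∫(u')², so a(u,u) ≥ (1 + c(L/π)²)∫(u')², while ||u||_{H^1}² ≤ (1 + (L/π)²)∫(u')²; dividing yields the same α.) With (π/L)² = 4*π^2/25 and c = -5/4, the largest admissible constant is α = ((π/L)² + c)/((π/L)² + 1).
Simplifying, α = (-125 + 16*π^2)/(4*(25 + 4*π^2)).


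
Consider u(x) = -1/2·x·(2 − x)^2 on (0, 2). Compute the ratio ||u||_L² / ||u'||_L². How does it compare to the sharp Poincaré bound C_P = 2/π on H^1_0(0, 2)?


||u||_L² / ||u'||_L² = sqrt(14)/7 < C_P = 2/π.

u(x) = -1/2·x·(2 − x)^2, so u'(x) = (2 - 3*x)*(x/2 - 1).
u(x) = -1/2·x·(2 − x)^2 vanishes at x = 0 and x = 2, so u ∈ H^1_0(0, 2). Differentiate via the product rule and integrate the resulting polynomials term by term.
  ∫_0^2 u² dx = ∫_0^2 (x^6/4 - 2*x^5 + 6*x^4 - 8*x^3 + 4*x^2) dx. Term by term:
    ∫_0^2 x^6/4 dx = 32/7;  ∫_0^2 -2*x^5 dx = -64/3;  ∫_0^2 6*x^4 dx = 192/5;
    ∫_0^2 -8*x^3 dx = -32;  ∫_0^2 4*x^2 dx = 32/3.
  Sum: 32/7 − 64/3 + 192/5 − 32 + 32/3 = 32/105.
  ∫_0^2 (u')² dx = ∫_0^2 (9*x^4/4 - 12*x^3 + 22*x^2 - 16*x + 4) dx. Term by term:
    ∫_0^2 9*x^4/4 dx = 72/5;  ∫_0^2 -12*x^3 dx = -48;  ∫_0^2 22*x^2 dx = 176/3;
    ∫_0^2 -16*x dx = -32;  ∫_0^2 4 dx = 8.
  Sum: 72/5 − 48 + 176/3 − 32 + 8 = 16/15.
∫_0^2 u² dx = 32/105, so ||u||_L² = 4*sqrt(210)/105.
∫_0^2 (u')² dx = 16/15, so ||u'||_L² = 4*sqrt(15)/15.
Ratio ||u||_L² / ||u'||_L² = sqrt(14)/7.
Sharp Poincaré constant on H^1_0(0, 2) is C_P = L/π = 2/π, achieved by sin(π/2·x).
A polynomial bump cannot attain the sharp Poincaré constant (only the first sine eigenfunction does), so the ratio is strictly less than C_P, consistent with ||u||_L² ≤ C_P ||u'||_L².


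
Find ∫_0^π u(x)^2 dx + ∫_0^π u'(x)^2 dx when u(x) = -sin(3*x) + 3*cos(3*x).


||u||_{H^1(0,π)}^2 = 50*π

u'(x) = -9*sin(3*x) - 3*cos(3*x).
Expand u² and (u')² and integrate term by term on (0, π), using: for integers n ≥ 1, ∫_0^π sin²(nx) dx = ∫_0^π cos²(nx) dx = π/2; for n ≠ n', ∫_0^π sin(nx)sin(n'x) dx = ∫_0^π cos(nx)cos(n'x) dx = 0; and by product-to-sum, ∫_0^π sin(nx)cos(n'x) dx = ½∫_0^π [sin((n+n')x) + sin((n−n')x)] dx, which is 0 when n+n' is even and 2n/(n²−n'²) when n+n' is odd (it need not vanish on (0, π)).
  u² squared terms: (-1)²·∫sin(3x)² dx = 1·π/2 = π/2;  (3)²·∫cos(3x)² dx = 9·π/2 = 9*π/2.
  u² cross terms: 2·(-1)·(3)·∫sin(3x)·cos(3x) dx = -6·(0) = 0.
  So ∫_0^π u² dx = π/2 + 9*π/2 + 0 = 5*π.
  (u')² squared terms: (-9)²·∫sin(3x)² dx = 81·π/2 = 81*π/2;  (-3)²·∫cos(3x)² dx = 9·π/2 = 9*π/2.
  (u')² cross terms: 2·(-9)·(-3)·∫sin(3x)·cos(3x) dx = 54·(0) = 0.
  So ∫_0^π (u')² dx = 81*π/2 + 9*π/2 + 0 = 45*π.
||u||_{H^1}^2 = (5*π) + (45*π) = 50*π.


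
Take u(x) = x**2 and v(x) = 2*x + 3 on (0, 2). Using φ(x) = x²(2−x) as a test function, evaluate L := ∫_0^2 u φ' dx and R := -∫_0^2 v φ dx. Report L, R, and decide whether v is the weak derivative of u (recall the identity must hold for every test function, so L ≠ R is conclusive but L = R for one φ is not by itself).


LHS = -16/5, RHS = -36/5. No, v is not the weak derivative of u.

u(x) = x**2, classical derivative u'(x) = 2*x.
φ(x) = x²(2−x), so φ'(x) = x*(4 - 3*x).
Note φ(0) = φ(2) = 0, so the boundary term u·φ vanishes.
LHS = ∫_0^2 u(x) φ'(x) dx = ∫_0^2 (-3*x^4 + 4*x^3) dx. Term by term:
  ∫_0^2 -3*x^4 dx = -96/5;  ∫_0^2 4*x^3 dx = 16.
Sum: -96/5 + 16 = -16/5.
So LHS = -16/5.
∫_0^2 v(x) φ(x) dx = ∫_0^2 (-2*x^4 + x^3 + 6*x^2) dx. Term by term:
  ∫_0^2 -2*x^4 dx = -64/5;  ∫_0^2 x^3 dx = 4;  ∫_0^2 6*x^2 dx = 16.
Sum: -64/5 + 4 + 16 = 36/5.
So RHS = -∫_0^2 v(x) φ(x) dx = -36/5.
LHS − RHS = 4 ≠ 0, so the identity fails.
(For a valid weak derivative the identity must hold for EVERY test function, in particular this one. The failure shows v is NOT the weak derivative of u.)
Correct weak derivative would be u'(x) = 2*x.


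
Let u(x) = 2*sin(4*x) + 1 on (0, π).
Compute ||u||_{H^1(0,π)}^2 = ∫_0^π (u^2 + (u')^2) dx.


||u||_{H^1(0,π)}^2 = 35*π

u'(x) = 8*cos(4*x).
Expand u² and (u')² and integrate term by term on (0, π), using: for integers n ≥ 1, ∫_0^π sin²(nx) dx = ∫_0^π cos²(nx) dx = π/2; for n ≠ n', ∫_0^π sin(nx)sin(n'x) dx = ∫_0^π cos(nx)cos(n'x) dx = 0; and by product-to-sum, ∫_0^π sin(nx)cos(n'x) dx = ½∫_0^π [sin((n+n')x) + sin((n−n')x)] dx, which is 0 when n+n' is even and 2n/(n²−n'²) when n+n' is odd (it need not vanish on (0, π)). For the constant mode: ∫_0^π 1 dx = π, ∫_0^π cos(nx) dx = 0, ∫_0^π sin(nx) dx = (1−(−1)^n)/n.
  u² squared terms: (1)²·∫1 dx = 1·π = π;  (2)²·∫sin(4x)² dx = 4·π/2 = 2*π.
  u² cross terms: 2·(1)·(2)·∫1·sin(4x) dx = 4·(0) = 0.
  So ∫_0^π u² dx = π + 2*π + 0 = 3*π.
  (u')² squared terms: (8)²·∫cos(4x)² dx = 64·π/2 = 32*π.
  So ∫_0^π (u')² dx = 32*π.
||u||_{H^1}^2 = (3*π) + (32*π) = 35*π.


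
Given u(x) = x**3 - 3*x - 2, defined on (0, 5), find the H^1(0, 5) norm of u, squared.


||u||_{H^1}^2 = 85755/7

The H^1 norm (squared) on an interval (0, L) is
  ||u||_{H^1}^2 = ∫_0^L u(x)^2 dx + ∫_0^L u'(x)^2 dx.
Compute u'(x) = 3*x**2 - 3.
Then u(x)^2 = x**6 - 6*x**4 - 4*x**3 + 9*x**2 + 12*x + 4 and u'(x)^2 = 9*x**4 - 18*x**2 + 9.
Integrate each monomial from 0 to 5 using ∫_0^5 c·x^n dx = c·5^(n+1)/(n+1):
  ∫_0^5 u(x)^2 dx = ∫_0^5 (x^6 - 6*x^4 - 4*x^3 + 9*x^2 + 12*x + 4) dx. Term by term:
    ∫_0^5 x^6 dx = 78125/7;  ∫_0^5 -6*x^4 dx = -3750;  ∫_0^5 -4*x^3 dx = -625;
    ∫_0^5 9*x^2 dx = 375;  ∫_0^5 12*x dx = 150;  ∫_0^5 4 dx = 20.
  Sum: 78125/7 − 3750 − 625 + 375 + 150 + 20 = 51315/7.
  ∫_0^5 u'(x)^2 dx = ∫_0^5 (9*x^4 - 18*x^2 + 9) dx. Term by term:
    ∫_0^5 9*x^4 dx = 5625;  ∫_0^5 -18*x^2 dx = -750;  ∫_0^5 9 dx = 45.
  Sum: 5625 − 750 + 45 = 4920.
Adding: ||u||_{H^1}^2 = 51315/7 + 4920 = 85755/7.


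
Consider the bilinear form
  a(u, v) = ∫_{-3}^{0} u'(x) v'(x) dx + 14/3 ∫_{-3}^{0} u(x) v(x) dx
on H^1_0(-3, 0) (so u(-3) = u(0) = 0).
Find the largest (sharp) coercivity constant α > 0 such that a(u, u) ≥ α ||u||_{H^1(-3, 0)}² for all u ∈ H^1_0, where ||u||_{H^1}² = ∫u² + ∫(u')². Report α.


α = 1

Coercivity of a(·,·) on H^1_0(-3, 0) means a(u, u) ≥ α ||u||_{H^1}² for every u ∈ H^1_0.
The interval has length L = 3, and Poincaré/coercivity depend only on L. Here a(u, u) = ∫(u')² + (14/3)·∫u².
Here c = 14/3 ≥ 1, so a(u,u) = ∫(u')² + c∫u² ≥ ∫(u')² + ∫u² = ||u||_{H^1}², i.e. α = 1 works. No larger α is possible: a(u,u) ≥ α||u||_{H^1}² means (1−α)∫(u')² ≥ (α−c)∫u², and for the modes u_n = sin(nπ(x−x₀)/L) (x₀ the left endpoint) one has ∫u_n²/∫(u_n')² = (L/(nπ))² → 0, so a(u_n,u_n)/||u_n||_{H^1}² → 1. Hence the optimal constant is α = 1.
Therefore α = 1.


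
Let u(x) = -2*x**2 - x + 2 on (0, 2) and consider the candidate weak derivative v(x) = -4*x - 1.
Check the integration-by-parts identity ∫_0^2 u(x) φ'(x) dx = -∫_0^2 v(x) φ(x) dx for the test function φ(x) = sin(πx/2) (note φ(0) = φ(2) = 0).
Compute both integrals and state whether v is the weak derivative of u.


LHS = 20/π, RHS = 20/π. Yes, v = u' weakly.

u(x) = -2*x**2 - x + 2, classical derivative u'(x) = -4*x - 1.
φ(x) = sin(πx/2), so φ'(x) = π*cos(π*x/2)/2.
Note φ(0) = φ(2) = 0, so the boundary term u·φ vanishes.
LHS = ∫_0^2 u(x) φ'(x) dx = ∫_0^2 (-π*x^2*cos(π*x/2) - π*x*cos(π*x/2)/2 + π*cos(π*x/2)) dx. Term by term:
  ∫_0^2 π*cos(π*x/2) dx = 0;  ∫_0^2 -π*x^2*cos(π*x/2) dx = 16/π;  ∫_0^2 -π*x*cos(π*x/2)/2 dx = 4/π.
Sum: 0 + 16/π + 4/π = 20/π.
So LHS = 20/π.
∫_0^2 v(x) φ(x) dx = ∫_0^2 (-4*x*sin(π*x/2) - sin(π*x/2)) dx. Term by term:
  ∫_0^2 -sin(π*x/2) dx = -4/π;  ∫_0^2 -4*x*sin(π*x/2) dx = -16/π.
Sum: -4/π − 16/π = -20/π.
So RHS = -∫_0^2 v(x) φ(x) dx = 20/π.
LHS = RHS, so the identity holds for this test φ.
Moreover u is smooth here and v(x) = u'(x) = -4*x - 1 pointwise, so the identity holds for every test function. Hence v is the weak derivative of u.


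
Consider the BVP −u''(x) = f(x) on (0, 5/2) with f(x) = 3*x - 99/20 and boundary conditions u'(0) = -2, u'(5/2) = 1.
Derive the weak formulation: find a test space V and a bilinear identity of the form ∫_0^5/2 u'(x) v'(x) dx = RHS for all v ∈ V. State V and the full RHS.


V = H^1(0, 5/2) (v unrestricted at boundary; u is determined up to an additive constant); weak form: ∫_0^5/2 u'v' dx = ∫_0^5/2 (3*x - 99/20) v dx + v(5/2) + 2·v(0) for all v ∈ V.

Multiply both sides by a test function v and integrate from 0 to 5/2:
  ∫_0^5/2 −u''(x) v(x) dx = ∫_0^5/2 f(x) v(x) dx.
Integrate the LHS by parts once:
  ∫_0^5/2 −u'' v dx = −[u'(x) v(x)]_0^5/2 + ∫_0^5/2 u'(x) v'(x) dx.
Thus ∫_0^5/2 u'(x) v'(x) dx = ∫_0^5/2 f(x) v(x) dx + [u'(x) v(x)]_0^5/2.
Choose V so that boundary terms are either known or forced to vanish.
u has inhomogeneous Neumann u'(0) = -2, u'(5/2) = 1. [u' v]_0^5/2 = (1)·v(5/2) − (-2)·v(0) = v(5/2) + 2·v(0). Take V = H^1(0, 5/2); boundary term becomes part of RHS.
Weak formulation: find u (satisfying any essential BC) such that ∫_0^5/2 u'(x) v'(x) dx = ∫_0^5/2 f v dx + v(5/2) + 2·v(0) for all v ∈ V (Neumann data are natural BCs: they enter the RHS as boundary terms).
Substituting f(x) = 3*x - 99/20, the right-hand side is ∫_0^5/2 (3*x - 99/20) v dx + v(5/2) + 2·v(0).
Compatibility check (pure Neumann): taking v ≡ 1 ∈ V gives 0 = ∫_0^5/2 f dx + (1) − (-2), i.e. ∫_0^5/2 f dx must equal u'(0) − u'(5/2) = -3. Indeed ∫_0^5/2 (3*x - 99/20) dx = -3, so the data are compatible. The solution is then unique only up to an additive constant (fix it e.g. by requiring ∫_0^5/2 u dx = 0).


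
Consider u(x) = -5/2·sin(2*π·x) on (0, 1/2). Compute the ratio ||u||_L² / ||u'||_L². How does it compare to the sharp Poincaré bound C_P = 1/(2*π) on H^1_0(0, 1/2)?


||u||_L² / ||u'||_L² = 1/(2*π) = C_P.

u(x) = -5/2·sin(2*π·x), so u'(x) = -5*π*cos(2*π*x).
Writing u(x) = A·sin(kπx/L) with A = -5/2 and k = 1, use ∫_0^L sin²(kπx/L) dx = L/2 and ∫_0^L cos²(kπx/L) dx = L/2.
u² = 25/4·sin²(2*π·x) and (u')² = 25*π^2·cos²(2*π·x), and each of sin², cos² integrates to L/2 = 1/4 over (0, 1/2).
∫_0^1/2 u² dx = 25/16, so ||u||_L² = 5/4.
∫_0^1/2 (u')² dx = 25*π^2/4, so ||u'||_L² = 5*π/2.
Ratio ||u||_L² / ||u'||_L² = 1/(2*π).
Sharp Poincaré constant on H^1_0(0, 1/2) is C_P = L/π = 1/(2*π), achieved by sin(2*π·x).
This is the k = 1 eigenfunction (up to amplitude), so the ratio equals the sharp Poincaré constant exactly.


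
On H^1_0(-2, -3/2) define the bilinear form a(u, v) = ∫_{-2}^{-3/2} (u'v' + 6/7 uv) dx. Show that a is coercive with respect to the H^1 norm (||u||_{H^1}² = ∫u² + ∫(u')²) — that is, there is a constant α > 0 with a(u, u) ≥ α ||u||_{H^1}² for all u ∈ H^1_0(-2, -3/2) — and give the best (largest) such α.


α = 2*(3 + 14*π^2)/(7*(1 + 4*π^2))

Coercivity of a(·,·) on H^1_0(-2, -3/2) means a(u, u) ≥ α ||u||_{H^1}² for every u ∈ H^1_0.
The interval has length L = 1/2, and Poincaré/coercivity depend only on L. Here a(u, u) = ∫(u')² + (6/7)·∫u².
Here 0 < c = 6/7 < 1. The condition a(u,u) ≥ α||u||_{H^1}² reads (1−α)∫(u')² ≥ (α−c)∫u². Any admissible α is ≤ 1 (rapidly oscillating u have ∫u²/∫(u')² → 0), and α = 1 would force 0 ≥ (1−c)∫u², impossible since c < 1; so 1−α > 0. By the sharp Poincaré inequality on H^1_0 of an interval of length L, ∫(u')² ≥ (π/L)²∫u² with equality for the first sine mode sin(π(x−x₀)/L) (x₀ the left endpoint), so the inequality holds for all u iff (1−α)(π/L)² ≥ α − c, i.e. α ≤ ((π/L)² + c)/((π/L)² + 1) = (1 + c(L/π)²)/(1 + (L/π)²). With (π/L)² = 4*π^2 and c = 6/7, the largest admissible constant is α = ((π/L)² + c)/((π/L)² + 1).
Simplifying, α = 2*(3 + 14*π^2)/(7*(1 + 4*π^2)).


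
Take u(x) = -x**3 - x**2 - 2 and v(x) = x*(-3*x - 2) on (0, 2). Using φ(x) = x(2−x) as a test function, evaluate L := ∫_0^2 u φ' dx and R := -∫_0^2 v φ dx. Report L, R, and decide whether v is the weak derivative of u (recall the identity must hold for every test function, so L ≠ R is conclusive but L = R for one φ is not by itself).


LHS = 112/15, RHS = 112/15. Yes, v = u' weakly.

u(x) = -x**3 - x**2 - 2, classical derivative u'(x) = -3*x**2 - 2*x.
φ(x) = x(2−x), so φ'(x) = 2 - 2*x.
Note φ(0) = φ(2) = 0, so the boundary term u·φ vanishes.
LHS = ∫_0^2 u(x) φ'(x) dx = ∫_0^2 (2*x^4 - 2*x^2 + 4*x - 4) dx. Term by term:
  ∫_0^2 2*x^4 dx = 64/5;  ∫_0^2 -2*x^2 dx = -16/3;  ∫_0^2 4*x dx = 8;
  ∫_0^2 -4 dx = -8.
Sum: 64/5 − 16/3 + 8 − 8 = 112/15.
So LHS = 112/15.
∫_0^2 v(x) φ(x) dx = ∫_0^2 (3*x^4 - 4*x^3 - 4*x^2) dx. Term by term:
  ∫_0^2 3*x^4 dx = 96/5;  ∫_0^2 -4*x^3 dx = -16;  ∫_0^2 -4*x^2 dx = -32/3.
Sum: 96/5 − 16 − 32/3 = -112/15.
So RHS = -∫_0^2 v(x) φ(x) dx = 112/15.
LHS = RHS, so the identity holds for this test φ.
Moreover u is smooth here and v(x) = u'(x) = -3*x**2 - 2*x pointwise, so the identity holds for every test function. Hence v is the weak derivative of u.


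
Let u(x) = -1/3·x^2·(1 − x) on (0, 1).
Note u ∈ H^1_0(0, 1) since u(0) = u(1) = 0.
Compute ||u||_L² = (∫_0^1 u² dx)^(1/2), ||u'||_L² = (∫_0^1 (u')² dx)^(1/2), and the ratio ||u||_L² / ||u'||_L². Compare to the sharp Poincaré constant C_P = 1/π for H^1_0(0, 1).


||u||_L² / ||u'||_L² = sqrt(14)/14 < C_P = 1/π.

u(x) = -1/3·x^2·(1 − x), so u'(x) = x*(3*x - 2)/3.
u(x) = -1/3·x^2·(1 − x) vanishes at x = 0 and x = 1, so u ∈ H^1_0(0, 1). Differentiate via the product rule and integrate the resulting polynomials term by term.
  ∫_0^1 u² dx = ∫_0^1 (x^6/9 - 2*x^5/9 + x^4/9) dx. Term by term:
    ∫_0^1 x^6/9 dx = 1/63;  ∫_0^1 -2*x^5/9 dx = -1/27;  ∫_0^1 x^4/9 dx = 1/45.
  Sum: 1/63 − 1/27 + 1/45 = 1/945.
  ∫_0^1 (u')² dx = ∫_0^1 (x^4 - 4*x^3/3 + 4*x^2/9) dx. Term by term:
    ∫_0^1 x^4 dx = 1/5;  ∫_0^1 -4*x^3/3 dx = -1/3;  ∫_0^1 4*x^2/9 dx = 4/27.
  Sum: 1/5 − 1/3 + 4/27 = 2/135.
∫_0^1 u² dx = 1/945, so ||u||_L² = sqrt(105)/315.
∫_0^1 (u')² dx = 2/135, so ||u'||_L² = sqrt(30)/45.
Ratio ||u||_L² / ||u'||_L² = sqrt(14)/14.
Sharp Poincaré constant on H^1_0(0, 1) is C_P = L/π = 1/π, achieved by sin(π·x).
A polynomial bump cannot attain the sharp Poincaré constant (only the first sine eigenfunction does), so the ratio is strictly less than C_P, consistent with ||u||_L² ≤ C_P ||u'||_L².


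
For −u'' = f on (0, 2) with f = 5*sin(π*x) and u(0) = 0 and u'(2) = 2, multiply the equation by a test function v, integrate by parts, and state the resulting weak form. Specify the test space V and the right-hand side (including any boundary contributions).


V = {v ∈ H^1(0, 2) : v(0) = 0} (test functions vanish at x = 0 where u is specified); weak form: ∫_0^2 u'v' dx = ∫_0^2 (5*sin(π*x)) v dx + 2·v(2) for all v ∈ V.

Multiply both sides by a test function v and integrate from 0 to 2:
  ∫_0^2 −u''(x) v(x) dx = ∫_0^2 f(x) v(x) dx.
Integrate the LHS by parts once:
  ∫_0^2 −u'' v dx = −[u'(x) v(x)]_0^2 + ∫_0^2 u'(x) v'(x) dx.
Thus ∫_0^2 u'(x) v'(x) dx = ∫_0^2 f(x) v(x) dx + [u'(x) v(x)]_0^2.
Choose V so that boundary terms are either known or forced to vanish.
Mixed BC: u(0) = 0 (Dirichlet) and u'(2) = 2 (Neumann). Define V = {v ∈ H^1(0, 2) : v(0) = 0}. Then [u' v]_0^2 = u'(2)·v(2) − u'(0)·0 = 2·v(2).
Weak formulation: find u (satisfying any essential BC) such that ∫_0^2 u'(x) v'(x) dx = ∫_0^2 f v dx + 2·v(2) for all v ∈ V (Dirichlet at 0 absorbed into V; Neumann datum at x = 2 contributes the boundary term).
Substituting f(x) = 5*sin(π*x), the right-hand side is ∫_0^2 (5*sin(π*x)) v dx + 2·v(2).


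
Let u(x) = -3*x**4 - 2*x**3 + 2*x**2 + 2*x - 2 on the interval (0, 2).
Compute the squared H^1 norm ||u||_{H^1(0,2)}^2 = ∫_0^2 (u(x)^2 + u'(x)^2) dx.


||u||_{H^1}^2 = 425536/105

The H^1 norm (squared) on an interval (0, L) is
  ||u||_{H^1}^2 = ∫_0^L u(x)^2 dx + ∫_0^L u'(x)^2 dx.
Compute u'(x) = -12*x**3 - 6*x**2 + 4*x + 2.
Then u(x)^2 = 9*x**8 + 12*x**7 - 8*x**6 - 20*x**5 + 8*x**4 + 16*x**3 - 4*x**2 - 8*x + 4 and u'(x)^2 = 144*x**6 + 144*x**5 - 60*x**4 - 96*x**3 - 8*x**2 + 16*x + 4.
Integrate each monomial from 0 to 2 using ∫_0^2 c·x^n dx = c·2^(n+1)/(n+1):
  ∫_0^2 u(x)^2 dx = ∫_0^2 (9*x^8 + 12*x^7 - 8*x^6 - 20*x^5 + 8*x^4 + 16*x^3 - 4*x^2 - 8*x + 4) dx. Term by term:
    ∫_0^2 9*x^8 dx = 512;  ∫_0^2 12*x^7 dx = 384;  ∫_0^2 -8*x^6 dx = -1024/7;
    ∫_0^2 -20*x^5 dx = -640/3;  ∫_0^2 8*x^4 dx = 256/5;  ∫_0^2 16*x^3 dx = 64;
    ∫_0^2 -4*x^2 dx = -32/3;  ∫_0^2 -8*x dx = -16;  ∫_0^2 4 dx = 8.
  Sum: 512 + 384 − 1024/7 − 640/3 + 256/5 + 64 − 32/3 − 16 + 8 = 22152/35.
  ∫_0^2 u'(x)^2 dx = ∫_0^2 (144*x^6 + 144*x^5 - 60*x^4 - 96*x^3 - 8*x^2 + 16*x + 4) dx. Term by term:
    ∫_0^2 144*x^6 dx = 18432/7;  ∫_0^2 144*x^5 dx = 1536;  ∫_0^2 -60*x^4 dx = -384;
    ∫_0^2 -96*x^3 dx = -384;  ∫_0^2 -8*x^2 dx = -64/3;  ∫_0^2 16*x dx = 32;
    ∫_0^2 4 dx = 8.
  Sum: 18432/7 + 1536 − 384 − 384 − 64/3 + 32 + 8 = 71816/21.
Adding: ||u||_{H^1}^2 = 22152/35 + 71816/21 = 425536/105.


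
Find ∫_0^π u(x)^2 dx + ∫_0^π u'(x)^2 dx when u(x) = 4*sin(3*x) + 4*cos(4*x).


||u||_{H^1(0,π)}^2 = -3264/7 + 216*π

u'(x) = -16*sin(4*x) + 12*cos(3*x).
Expand u² and (u')² and integrate term by term on (0, π), using: for integers n ≥ 1, ∫_0^π sin²(nx) dx = ∫_0^π cos²(nx) dx = π/2; for n ≠ n', ∫_0^π sin(nx)sin(n'x) dx = ∫_0^π cos(nx)cos(n'x) dx = 0; and by product-to-sum, ∫_0^π sin(nx)cos(n'x) dx = ½∫_0^π [sin((n+n')x) + sin((n−n')x)] dx, which is 0 when n+n' is even and 2n/(n²−n'²) when n+n' is odd (it need not vanish on (0, π)).
  u² squared terms: (4)²·∫cos(4x)² dx = 16·π/2 = 8*π;  (4)²·∫sin(3x)² dx = 16·π/2 = 8*π.
  u² cross terms: 2·(4)·(4)·∫cos(4x)·sin(3x) dx = 32·(-6/7) = -192/7.
  So ∫_0^π u² dx = 8*π + 8*π − 192/7 = -192/7 + 16*π.
  (u')² squared terms: (-16)²·∫sin(4x)² dx = 256·π/2 = 128*π;  (12)²·∫cos(3x)² dx = 144·π/2 = 72*π.
  (u')² cross terms: 2·(-16)·(12)·∫sin(4x)·cos(3x) dx = -384·(8/7) = -3072/7.
  So ∫_0^π (u')² dx = 128*π + 72*π − 3072/7 = -3072/7 + 200*π.
||u||_{H^1}^2 = (-192/7 + 16*π) + (-3072/7 + 200*π) = -3264/7 + 216*π.


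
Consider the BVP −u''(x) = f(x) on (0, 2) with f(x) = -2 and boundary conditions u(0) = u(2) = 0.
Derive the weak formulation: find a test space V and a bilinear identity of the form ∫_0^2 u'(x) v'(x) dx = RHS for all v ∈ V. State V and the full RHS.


V = H^1_0(0, 2) (so v(0) = v(2) = 0); weak form: ∫_0^2 u'v' dx = ∫_0^2 (-2) v dx for all v ∈ V.

Multiply both sides by a test function v and integrate from 0 to 2:
  ∫_0^2 −u''(x) v(x) dx = ∫_0^2 f(x) v(x) dx.
Integrate the LHS by parts once:
  ∫_0^2 −u'' v dx = −[u'(x) v(x)]_0^2 + ∫_0^2 u'(x) v'(x) dx.
Thus ∫_0^2 u'(x) v'(x) dx = ∫_0^2 f(x) v(x) dx + [u'(x) v(x)]_0^2.
Choose V so that boundary terms are either known or forced to vanish.
u is Dirichlet: u(0) = u(2) = 0. Let V = H^1_0(0, 2); then v(0) = v(2) = 0, and [u' v]_0^2 = 0.
Weak formulation: find u (satisfying any essential BC) such that ∫_0^2 u'(x) v'(x) dx = ∫_0^2 f v dx for all v ∈ V.
Substituting f(x) = -2, the right-hand side is ∫_0^2 (-2) v dx.


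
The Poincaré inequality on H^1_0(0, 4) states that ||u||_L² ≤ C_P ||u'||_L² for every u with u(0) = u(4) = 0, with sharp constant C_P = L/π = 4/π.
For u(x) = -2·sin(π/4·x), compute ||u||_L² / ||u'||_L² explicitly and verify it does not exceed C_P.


||u||_L² / ||u'||_L² = 4/π = C_P.

u(x) = -2·sin(π/4·x), so u'(x) = -π*cos(π*x/4)/2.
Writing u(x) = A·sin(kπx/L) with A = -2 and k = 1, use ∫_0^L sin²(kπx/L) dx = L/2 and ∫_0^L cos²(kπx/L) dx = L/2.
u² = 4·sin²(π/4·x) and (u')² = π^2/4·cos²(π/4·x), and each of sin², cos² integrates to L/2 = 2 over (0, 4).
∫_0^4 u² dx = 8, so ||u||_L² = 2*sqrt(2).
∫_0^4 (u')² dx = π^2/2, so ||u'||_L² = sqrt(2)*π/2.
Ratio ||u||_L² / ||u'||_L² = 4/π.
Sharp Poincaré constant on H^1_0(0, 4) is C_P = L/π = 4/π, achieved by sin(π/4·x).
This is the k = 1 eigenfunction (up to amplitude), so the ratio equals the sharp Poincaré constant exactly.


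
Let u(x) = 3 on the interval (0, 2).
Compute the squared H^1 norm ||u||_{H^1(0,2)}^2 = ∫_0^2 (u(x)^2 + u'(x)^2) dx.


||u||_{H^1}^2 = 18

The H^1 norm (squared) on an interval (0, L) is
  ||u||_{H^1}^2 = ∫_0^L u(x)^2 dx + ∫_0^L u'(x)^2 dx.
Compute u'(x) = 0.
Then u(x)^2 = 9 and u'(x)^2 = 0.
Integrate each monomial from 0 to 2 using ∫_0^2 c·x^n dx = c·2^(n+1)/(n+1):
  ∫_0^2 u(x)^2 dx = ∫_0^2 (9) dx. Term by term:
    ∫_0^2 9 dx = 18.
  ∫_0^2 u'(x)^2 dx = ∫_0^2 (0) dx. Term by term:
    ∫_0^2 0 dx = 0.
Adding: ||u||_{H^1}^2 = 18 + 0 = 18.


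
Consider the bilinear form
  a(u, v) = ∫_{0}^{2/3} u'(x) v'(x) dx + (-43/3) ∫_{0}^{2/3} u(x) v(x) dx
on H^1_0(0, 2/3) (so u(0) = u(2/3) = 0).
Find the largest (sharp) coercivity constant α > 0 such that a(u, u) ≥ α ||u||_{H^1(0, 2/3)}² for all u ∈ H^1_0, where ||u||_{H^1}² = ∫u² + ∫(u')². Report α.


α = (-172 + 27*π^2)/(3*(4 + 9*π^2))

Coercivity of a(·,·) on H^1_0(0, 2/3) means a(u, u) ≥ α ||u||_{H^1}² for every u ∈ H^1_0.
The interval has length L = 2/3, and Poincaré/coercivity depend only on L. Here a(u, u) = ∫(u')² + (-43/3)·∫u².
Here c = -43/3 < 0 with |c| < (π/L)² = 9*π^2/4, so coercivity still holds. The condition a(u,u) ≥ α||u||_{H^1}² reads (1−α)∫(u')² ≥ (α−c)∫u². Any admissible α is ≤ 1 (rapidly oscillating u have ∫u²/∫(u')² → 0), and α = 1 would force 0 ≥ (1−c)∫u², impossible since c < 1; so 1−α > 0. By the sharp Poincaré inequality on H^1_0 of an interval of length L, ∫(u')² ≥ (π/L)²∫u² with equality for the first sine mode sin(π(x−x₀)/L) (x₀ the left endpoint), so the inequality holds for all u iff (1−α)(π/L)² ≥ α − c, i.e. α ≤ ((π/L)² + c)/((π/L)² + 1) = (1 + c(L/π)²)/(1 + (L/π)²). (Direct route, valid since c ≤ 0: Poincaré gives c∫u² ≥ c(L/π)²∫(u')², so a(u,u) ≥ (1 + c(L/π)²)∫(u')², while ||u||_{H^1}² ≤ (1 + (L/π)²)∫(u')²; dividing yields the same α.) With (π/L)² = 9*π^2/4 and c = -43/3, the largest admissible constant is α = ((π/L)² + c)/((π/L)² + 1).
Simplifying, α = (-172 + 27*π^2)/(3*(4 + 9*π^2)).
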